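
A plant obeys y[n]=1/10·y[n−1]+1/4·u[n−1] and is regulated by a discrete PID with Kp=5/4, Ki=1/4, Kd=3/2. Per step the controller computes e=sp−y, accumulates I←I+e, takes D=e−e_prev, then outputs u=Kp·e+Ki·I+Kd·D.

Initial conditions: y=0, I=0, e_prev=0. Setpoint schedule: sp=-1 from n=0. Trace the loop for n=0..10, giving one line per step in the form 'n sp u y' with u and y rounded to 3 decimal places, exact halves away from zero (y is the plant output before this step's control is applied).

0 -1 -3.000 0.000
1 -1 0.500 -0.750
2 -1 -3.088 0.050
3 -1 0.301 -0.767
4 -1 -3.279 -0.002
5 -1 0.075 -0.820
6 -1 -3.468 -0.063
7 -1 -0.137 -0.873
8 -1 -3.639 -0.122
9 -1 -0.330 -0.922
10 -1 -3.791 -0.175

(exact arithmetic carried between steps; '≈' marks a value shown rounded to 6 d.p. or computed from one; I and e_prev carry over from the previous line; the table rounds u and y to 3 d.p., halves away from zero)
n=0: y=0, sp=-1, e=sp−y=-1; I=-1, D=e−e_prev=-1; u=5/4·(-1)+1/4·(-1)+3/2·(-1)=-3; next y=1/10·0+1/4·(-3)=-0.75
n=1: y=-0.75, sp=-1, e=sp−y=-0.25; I=-1.25, D=e−e_prev=0.75; u=5/4·(-0.25)+1/4·(-1.25)+3/2·0.75=0.5; next y=1/10·(-0.75)+1/4·0.5=0.05
n=2: y=0.05, sp=-1, e=sp−y=-1.05; I=-2.3, D=e−e_prev=-0.8; u=5/4·(-1.05)+1/4·(-2.3)+3/2·(-0.8)=-3.0875; next y=1/10·0.05+1/4·(-3.0875)=-0.766875
n=3: y=-0.766875, sp=-1, e=sp−y=-0.233125; I=-2.533125, D=e−e_prev=0.816875; u=5/4·(-0.233125)+1/4·(-2.533125)+3/2·0.816875=0.300625; next y=1/10·(-0.766875)+1/4·0.300625≈-0.001531
n=4: y≈-0.001531, sp=-1, e=sp−y≈-0.998469; I≈-3.531594, D=e−e_prev≈-0.765344; u=5/4·(-0.998469)+1/4·(-3.531594)+3/2·(-0.765344)≈-3.279; next y=1/10·(-0.001531)+1/4·(-3.279)≈-0.819903
n=5: y≈-0.819903, sp=-1, e=sp−y≈-0.180097; I≈-3.711691, D=e−e_prev≈0.818372; u=5/4·(-0.180097)+1/4·(-3.711691)+3/2·0.818372≈0.074514; next y=1/10·(-0.819903)+1/4·0.074514≈-0.063362
n=6: y≈-0.063362, sp=-1, e=sp−y≈-0.936638; I≈-4.648329, D=e−e_prev≈-0.756541; u=5/4·(-0.936638)+1/4·(-4.648329)+3/2·(-0.756541)≈-3.467692; next y=1/10·(-0.063362)+1/4·(-3.467692)≈-0.873259
n=7: y≈-0.873259, sp=-1, e=sp−y≈-0.126741; I≈-4.775070, D=e−e_prev≈0.809897; u=5/4·(-0.126741)+1/4·(-4.775070)+3/2·0.809897≈-0.137347; next y=1/10·(-0.873259)+1/4·(-0.137347)≈-0.121663
n=8: y≈-0.121663, sp=-1, e=sp−y≈-0.878337; I≈-5.653407, D=e−e_prev≈-0.751596; u=5/4·(-0.878337)+1/4·(-5.653407)+3/2·(-0.751596)≈-3.638668; next y=1/10·(-0.121663)+1/4·(-3.638668)≈-0.921833
n=9: y≈-0.921833, sp=-1, e=sp−y≈-0.078167; I≈-5.731574, D=e−e_prev≈0.800170; u=5/4·(-0.078167)+1/4·(-5.731574)+3/2·0.800170≈-0.330346; next y=1/10·(-0.921833)+1/4·(-0.330346)≈-0.174770
n=10: y≈-0.174770, sp=-1, e=sp−y≈-0.825230; I≈-6.556804, D=e−e_prev≈-0.747063; u=5/4·(-0.825230)+1/4·(-6.556804)+3/2·(-0.747063)≈-3.791334; next y=1/10·(-0.174770)+1/4·(-3.791334)≈-0.965310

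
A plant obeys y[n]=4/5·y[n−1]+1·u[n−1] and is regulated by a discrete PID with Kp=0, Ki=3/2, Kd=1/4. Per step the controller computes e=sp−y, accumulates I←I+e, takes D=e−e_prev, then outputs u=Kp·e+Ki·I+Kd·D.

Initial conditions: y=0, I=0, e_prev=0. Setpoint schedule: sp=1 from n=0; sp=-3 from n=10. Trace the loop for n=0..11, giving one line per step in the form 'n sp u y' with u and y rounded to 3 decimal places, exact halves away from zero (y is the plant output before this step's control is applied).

0 1 1.750 0.000
1 1 -0.063 1.750
2 1 -0.028 1.338
3 1 -0.120 1.042
4 1 0.318 0.713
5 1 0.359 0.889
6 1 0.253 1.070
7 1 0.125 1.109
8 1 0.141 1.012
9 1 0.206 0.951
10 -3 -6.763 0.967
11 -3 0.465 -5.990

(exact arithmetic carried between steps; '≈' marks a value shown rounded to 6 d.p. or computed from one; I and e_prev carry over from the previous line; the table rounds u and y to 3 d.p., halves away from zero)
n=0: y=0, sp=1, e=sp−y=1; I=1, D=e−e_prev=1; u=0·1+3/2·1+1/4·1=1.75; next y=4/5·0+1·1.75=1.75
n=1: y=1.75, sp=1, e=sp−y=-0.75; I=0.25, D=e−e_prev=-1.75; u=0·(-0.75)+3/2·0.25+1/4·(-1.75)=-0.0625; next y=4/5·1.75+1·(-0.0625)=1.3375
n=2: y=1.3375, sp=1, e=sp−y=-0.3375; I=-0.0875, D=e−e_prev=0.4125; u=0·(-0.3375)+3/2·(-0.0875)+1/4·0.4125=-0.028125; next y=4/5·1.3375+1·(-0.028125)=1.041875
n=3: y=1.041875, sp=1, e=sp−y=-0.041875; I=-0.129375, D=e−e_prev=0.295625; u=0·(-0.041875)+3/2·(-0.129375)+1/4·0.295625≈-0.120156; next y=4/5·1.041875+1·(-0.120156)≈0.713344
n=4: y≈0.713344, sp=1, e=sp−y≈0.286656; I≈0.157281, D=e−e_prev≈0.328531; u=0·0.286656+3/2·0.157281+1/4·0.328531≈0.318055; next y=4/5·0.713344+1·0.318055≈0.888730
n=5: y≈0.888730, sp=1, e=sp−y≈0.111270; I≈0.268552, D=e−e_prev≈-0.175386; u=0·0.111270+3/2·0.268552+1/4·(-0.175386)≈0.358981; next y=4/5·0.888730+1·0.358981≈1.069965
n=6: y≈1.069965, sp=1, e=sp−y≈-0.069965; I≈0.198587, D=e−e_prev≈-0.181235; u=0·(-0.069965)+3/2·0.198587+1/4·(-0.181235)≈0.252572; next y=4/5·1.069965+1·0.252572≈1.108543
n=7: y≈1.108543, sp=1, e=sp−y≈-0.108543; I≈0.090044, D=e−e_prev≈-0.038579; u=0·(-0.108543)+3/2·0.090044+1/4·(-0.038579)≈0.125421; next y=4/5·1.108543+1·0.125421≈1.012255
n=8: y≈1.012255, sp=1, e=sp−y≈-0.012255; I≈0.077788, D=e−e_prev≈0.096288; u=0·(-0.012255)+3/2·0.077788+1/4·0.096288≈0.140754; next y=4/5·1.012255+1·0.140754≈0.950559
n=9: y≈0.950559, sp=1, e=sp−y≈0.049441; I≈0.127230, D=e−e_prev≈0.061697; u=0·0.049441+3/2·0.127230+1/4·0.061697≈0.206269; next y=4/5·0.950559+1·0.206269≈0.966715
n=10: y≈0.966715, sp=-3, e=sp−y≈-3.966715; I≈-3.839486, D=e−e_prev≈-4.016157; u=0·(-3.966715)+3/2·(-3.839486)+1/4·(-4.016157)≈-6.763268; next y=4/5·0.966715+1·(-6.763268)≈-5.989896
n=11: y≈-5.989896, sp=-3, e=sp−y≈2.989896; I≈-0.849590, D=e−e_prev≈6.956611; u=0·2.989896+3/2·(-0.849590)+1/4·6.956611≈0.464767; next y=4/5·(-5.989896)+1·0.464767≈-4.327149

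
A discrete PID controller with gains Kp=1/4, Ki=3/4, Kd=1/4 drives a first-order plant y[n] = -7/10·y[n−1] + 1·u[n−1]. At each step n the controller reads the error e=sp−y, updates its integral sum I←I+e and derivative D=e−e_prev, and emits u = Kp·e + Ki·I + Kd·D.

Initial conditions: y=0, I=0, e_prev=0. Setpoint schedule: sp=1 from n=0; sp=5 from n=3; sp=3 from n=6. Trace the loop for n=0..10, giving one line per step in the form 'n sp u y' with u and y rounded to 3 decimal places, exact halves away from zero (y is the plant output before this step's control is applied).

0 1 1.250 0.000
1 1 0.188 1.250
2 1 2.734 -0.688
3 5 3.637 3.216
4 5 7.238 1.386
5 5 3.388 6.268
6 3 10.242 -0.999
7 3 -3.001 10.941
8 3 21.030 -10.660
9 3 -23.066 28.492
10 3 56.981 -43.010

(exact arithmetic carried between steps; '≈' marks a value shown rounded to 6 d.p. or computed from one; I and e_prev carry over from the previous line; the table rounds u and y to 3 d.p., halves away from zero)
n=0: y=0, sp=1, e=sp−y=1; I=1, D=e−e_prev=1; u=1/4·1+3/4·1+1/4·1=1.25; next y=-7/10·0+1·1.25=1.25
n=1: y=1.25, sp=1, e=sp−y=-0.25; I=0.75, D=e−e_prev=-1.25; u=1/4·(-0.25)+3/4·0.75+1/4·(-1.25)=0.1875; next y=-7/10·1.25+1·0.1875=-0.6875
n=2: y=-0.6875, sp=1, e=sp−y=1.6875; I=2.4375, D=e−e_prev=1.9375; u=1/4·1.6875+3/4·2.4375+1/4·1.9375=2.734375; next y=-7/10·(-0.6875)+1·2.734375=3.215625
n=3: y=3.215625, sp=5, e=sp−y=1.784375; I=4.221875, D=e−e_prev=0.096875; u=1/4·1.784375+3/4·4.221875+1/4·0.096875≈3.636719; next y=-7/10·3.215625+1·3.636719≈1.385781
n=4: y≈1.385781, sp=5, e=sp−y≈3.614219; I≈7.836094, D=e−e_prev≈1.829844; u=1/4·3.614219+3/4·7.836094+1/4·1.829844≈7.238086; next y=-7/10·1.385781+1·7.238086≈6.268039
n=5: y≈6.268039, sp=5, e=sp−y≈-1.268039; I≈6.568055, D=e−e_prev≈-4.882258; u=1/4·(-1.268039)+3/4·6.568055+1/4·(-4.882258)≈3.388467; next y=-7/10·6.268039+1·3.388467≈-0.999161
n=6: y≈-0.999161, sp=3, e=sp−y≈3.999161; I≈10.567215, D=e−e_prev≈5.267200; u=1/4·3.999161+3/4·10.567215+1/4·5.267200≈10.242001; next y=-7/10·(-0.999161)+1·10.242001≈10.941414
n=7: y≈10.941414, sp=3, e=sp−y≈-7.941414; I≈2.625801, D=e−e_prev≈-11.940574; u=1/4·(-7.941414)+3/4·2.625801+1/4·(-11.940574)≈-3.001146; next y=-7/10·10.941414+1·(-3.001146)≈-10.660136
n=8: y≈-10.660136, sp=3, e=sp−y≈13.660136; I≈16.285937, D=e−e_prev≈21.601550; u=1/4·13.660136+3/4·16.285937+1/4·21.601550≈21.029874; next y=-7/10·(-10.660136)+1·21.029874≈28.491969
n=9: y≈28.491969, sp=3, e=sp−y≈-25.491969; I≈-9.206032, D=e−e_prev≈-39.152105; u=1/4·(-25.491969)+3/4·(-9.206032)+1/4·(-39.152105)≈-23.065543; next y=-7/10·28.491969+1·(-23.065543)≈-43.009921
n=10: y≈-43.009921, sp=3, e=sp−y≈46.009921; I≈36.803889, D=e−e_prev≈71.501890; u=1/4·46.009921+3/4·36.803889+1/4·71.501890≈56.980869; next y=-7/10·(-43.009921)+1·56.980869≈87.087814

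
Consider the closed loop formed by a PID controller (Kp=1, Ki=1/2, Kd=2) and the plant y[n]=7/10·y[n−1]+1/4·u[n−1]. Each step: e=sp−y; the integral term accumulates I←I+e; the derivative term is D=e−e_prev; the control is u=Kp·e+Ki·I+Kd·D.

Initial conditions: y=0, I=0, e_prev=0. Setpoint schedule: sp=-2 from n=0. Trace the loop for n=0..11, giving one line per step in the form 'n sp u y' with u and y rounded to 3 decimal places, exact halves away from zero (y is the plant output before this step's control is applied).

0 -2 -7.000 0.000
1 -2 2.125 -1.750
2 -2 -5.197 -0.694
3 -2 0.081 -1.785
4 -2 -4.154 -1.229
5 -2 -1.084 -1.899
6 -2 -3.519 -1.600
7 -2 -1.722 -2.000
8 -2 -3.115 -1.830
9 -2 -2.057 -2.060
10 -2 -2.849 -1.956
11 -2 -2.225 -2.082

(exact arithmetic carried between steps; '≈' marks a value shown rounded to 6 d.p. or computed from one; I and e_prev carry over from the previous line; the table rounds u and y to 3 d.p., halves away from zero)
n=0: y=0, sp=-2, e=sp−y=-2; I=-2, D=e−e_prev=-2; u=1·(-2)+1/2·(-2)+2·(-2)=-7; next y=7/10·0+1/4·(-7)=-1.75
n=1: y=-1.75, sp=-2, e=sp−y=-0.25; I=-2.25, D=e−e_prev=1.75; u=1·(-0.25)+1/2·(-2.25)+2·1.75=2.125; next y=7/10·(-1.75)+1/4·2.125=-0.69375
n=2: y=-0.69375, sp=-2, e=sp−y=-1.30625; I=-3.55625, D=e−e_prev=-1.05625; u=1·(-1.30625)+1/2·(-3.55625)+2·(-1.05625)=-5.196875; next y=7/10·(-0.69375)+1/4·(-5.196875)≈-1.784844
n=3: y≈-1.784844, sp=-2, e=sp−y≈-0.215156; I≈-3.771406, D=e−e_prev≈1.091094; u=1·(-0.215156)+1/2·(-3.771406)+2·1.091094≈0.081328; next y=7/10·(-1.784844)+1/4·0.081328≈-1.229059
n=4: y≈-1.229059, sp=-2, e=sp−y≈-0.770941; I≈-4.542348, D=e−e_prev≈-0.555785; u=1·(-0.770941)+1/2·(-4.542348)+2·(-0.555785)≈-4.153686; next y=7/10·(-1.229059)+1/4·(-4.153686)≈-1.898762
n=5: y≈-1.898762, sp=-2, e=sp−y≈-0.101238; I≈-4.643585, D=e−e_prev≈0.669704; u=1·(-0.101238)+1/2·(-4.643585)+2·0.669704≈-1.083623; next y=7/10·(-1.898762)+1/4·(-1.083623)≈-1.600039
n=6: y≈-1.600039, sp=-2, e=sp−y≈-0.399961; I≈-5.043546, D=e−e_prev≈-0.298723; u=1·(-0.399961)+1/2·(-5.043546)+2·(-0.298723)≈-3.519180; next y=7/10·(-1.600039)+1/4·(-3.519180)≈-1.999822
n=7: y≈-1.999822, sp=-2, e=sp−y≈-0.000178; I≈-5.043723, D=e−e_prev≈0.399783; u=1·(-0.000178)+1/2·(-5.043723)+2·0.399783≈-1.722473; next y=7/10·(-1.999822)+1/4·(-1.722473)≈-1.830494
n=8: y≈-1.830494, sp=-2, e=sp−y≈-0.169506; I≈-5.213229, D=e−e_prev≈-0.169329; u=1·(-0.169506)+1/2·(-5.213229)+2·(-0.169329)≈-3.114778; next y=7/10·(-1.830494)+1/4·(-3.114778)≈-2.060040
n=9: y≈-2.060040, sp=-2, e=sp−y≈0.060040; I≈-5.153189, D=e−e_prev≈0.229546; u=1·0.060040+1/2·(-5.153189)+2·0.229546≈-2.057462; next y=7/10·(-2.060040)+1/4·(-2.057462)≈-1.956394
n=10: y≈-1.956394, sp=-2, e=sp−y≈-0.043606; I≈-5.196796, D=e−e_prev≈-0.103647; u=1·(-0.043606)+1/2·(-5.196796)+2·(-0.103647)≈-2.849297; next y=7/10·(-1.956394)+1/4·(-2.849297)≈-2.081800
n=11: y≈-2.081800, sp=-2, e=sp−y≈0.081800; I≈-5.114996, D=e−e_prev≈0.125406; u=1·0.081800+1/2·(-5.114996)+2·0.125406≈-2.224885; next y=7/10·(-2.081800)+1/4·(-2.224885)≈-2.013481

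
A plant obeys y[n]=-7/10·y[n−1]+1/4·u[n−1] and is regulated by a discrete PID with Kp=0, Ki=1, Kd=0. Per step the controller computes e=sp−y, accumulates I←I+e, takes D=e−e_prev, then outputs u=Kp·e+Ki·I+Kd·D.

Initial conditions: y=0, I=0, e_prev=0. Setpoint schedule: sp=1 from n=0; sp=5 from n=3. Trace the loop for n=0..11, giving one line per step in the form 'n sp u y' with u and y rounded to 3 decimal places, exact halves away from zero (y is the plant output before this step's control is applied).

0 1 1.000 0.000
1 1 1.750 0.250
2 1 2.488 0.263
3 5 7.049 0.438
4 5 10.594 1.456
5 5 13.964 1.629
6 5 16.614 2.350
7 5 19.106 2.508
8 5 21.085 3.021
9 5 22.928 3.157
10 5 24.406 3.522
11 5 25.770 3.636

(exact arithmetic carried between steps; '≈' marks a value shown rounded to 6 d.p. or computed from one; I and e_prev carry over from the previous line; the table rounds u and y to 3 d.p., halves away from zero)
n=0: y=0, sp=1, e=sp−y=1; I=1, D=e−e_prev=1; u=0·1+1·1+0·1=1; next y=-7/10·0+1/4·1=0.25
n=1: y=0.25, sp=1, e=sp−y=0.75; I=1.75, D=e−e_prev=-0.25; u=0·0.75+1·1.75+0·(-0.25)=1.75; next y=-7/10·0.25+1/4·1.75=0.2625
n=2: y=0.2625, sp=1, e=sp−y=0.7375; I=2.4875, D=e−e_prev=-0.0125; u=0·0.7375+1·2.4875+0·(-0.0125)=2.4875; next y=-7/10·0.2625+1/4·2.4875=0.438125
n=3: y=0.438125, sp=5, e=sp−y=4.561875; I=7.049375, D=e−e_prev=3.824375; u=0·4.561875+1·7.049375+0·3.824375=7.049375; next y=-7/10·0.438125+1/4·7.049375≈1.455656
n=4: y≈1.455656, sp=5, e=sp−y≈3.544344; I≈10.593719, D=e−e_prev≈-1.017531; u=0·3.544344+1·10.593719+0·(-1.017531)≈10.593719; next y=-7/10·1.455656+1/4·10.593719≈1.629470
n=5: y≈1.629470, sp=5, e=sp−y≈3.370530; I≈13.964248, D=e−e_prev≈-0.173814; u=0·3.370530+1·13.964248+0·(-0.173814)≈13.964248; next y=-7/10·1.629470+1/4·13.964248≈2.350433
n=6: y≈2.350433, sp=5, e=sp−y≈2.649567; I≈16.613816, D=e−e_prev≈-0.720963; u=0·2.649567+1·16.613816+0·(-0.720963)≈16.613816; next y=-7/10·2.350433+1/4·16.613816≈2.508151
n=7: y≈2.508151, sp=5, e=sp−y≈2.491849; I≈19.105665, D=e−e_prev≈-0.157718; u=0·2.491849+1·19.105665+0·(-0.157718)≈19.105665; next y=-7/10·2.508151+1/4·19.105665≈3.020711
n=8: y≈3.020711, sp=5, e=sp−y≈1.979289; I≈21.084954, D=e−e_prev≈-0.512560; u=0·1.979289+1·21.084954+0·(-0.512560)≈21.084954; next y=-7/10·3.020711+1/4·21.084954≈3.156741
n=9: y≈3.156741, sp=5, e=sp−y≈1.843259; I≈22.928213, D=e−e_prev≈-0.136031; u=0·1.843259+1·22.928213+0·(-0.136031)≈22.928213; next y=-7/10·3.156741+1/4·22.928213≈3.522334
n=10: y≈3.522334, sp=5, e=sp−y≈1.477666; I≈24.405879, D=e−e_prev≈-0.365593; u=0·1.477666+1·24.405879+0·(-0.365593)≈24.405879; next y=-7/10·3.522334+1/4·24.405879≈3.635836
n=11: y≈3.635836, sp=5, e=sp−y≈1.364164; I≈25.770043, D=e−e_prev≈-0.113501; u=0·1.364164+1·25.770043+0·(-0.113501)≈25.770043; next y=-7/10·3.635836+1/4·25.770043≈3.897426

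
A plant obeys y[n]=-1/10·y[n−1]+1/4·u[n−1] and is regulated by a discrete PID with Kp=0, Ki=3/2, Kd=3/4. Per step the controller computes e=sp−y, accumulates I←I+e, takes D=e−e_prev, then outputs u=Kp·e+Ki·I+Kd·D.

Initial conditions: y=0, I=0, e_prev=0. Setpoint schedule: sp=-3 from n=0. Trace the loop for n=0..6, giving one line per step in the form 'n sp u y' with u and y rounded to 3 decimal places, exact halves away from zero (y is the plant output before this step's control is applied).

0 -3 -6.750 0.000
1 -3 -5.203 -1.688
2 -3 -9.687 -1.132
3 -3 -9.425 -2.309
4 -3 -11.757 -2.125
5 -3 -11.579 -2.727
6 -3 -12.675 -2.622

(exact arithmetic carried between steps; '≈' marks a value shown rounded to 6 d.p. or computed from one; I and e_prev carry over from the previous line; the table rounds u and y to 3 d.p., halves away from zero)
n=0: y=0, sp=-3, e=sp−y=-3; I=-3, D=e−e_prev=-3; u=0·(-3)+3/2·(-3)+3/4·(-3)=-6.75; next y=-1/10·0+1/4·(-6.75)=-1.6875
n=1: y=-1.6875, sp=-3, e=sp−y=-1.3125; I=-4.3125, D=e−e_prev=1.6875; u=0·(-1.3125)+3/2·(-4.3125)+3/4·1.6875=-5.203125; next y=-1/10·(-1.6875)+1/4·(-5.203125)≈-1.132031
n=2: y≈-1.132031, sp=-3, e=sp−y≈-1.867969; I≈-6.180469, D=e−e_prev≈-0.555469; u=0·(-1.867969)+3/2·(-6.180469)+3/4·(-0.555469)≈-9.687305; next y=-1/10·(-1.132031)+1/4·(-9.687305)≈-2.308623
n=3: y≈-2.308623, sp=-3, e=sp−y≈-0.691377; I≈-6.871846, D=e−e_prev≈1.176592; u=0·(-0.691377)+3/2·(-6.871846)+3/4·1.176592≈-9.425325; next y=-1/10·(-2.308623)+1/4·(-9.425325)≈-2.125469
n=4: y≈-2.125469, sp=-3, e=sp−y≈-0.874531; I≈-7.746377, D=e−e_prev≈-0.183154; u=0·(-0.874531)+3/2·(-7.746377)+3/4·(-0.183154)≈-11.756931; next y=-1/10·(-2.125469)+1/4·(-11.756931)≈-2.726686
n=5: y≈-2.726686, sp=-3, e=sp−y≈-0.273314; I≈-8.019691, D=e−e_prev≈0.601217; u=0·(-0.273314)+3/2·(-8.019691)+3/4·0.601217≈-11.578624; next y=-1/10·(-2.726686)+1/4·(-11.578624)≈-2.621987
n=6: y≈-2.621987, sp=-3, e=sp−y≈-0.378013; I≈-8.397704, D=e−e_prev≈-0.104698; u=0·(-0.378013)+3/2·(-8.397704)+3/4·(-0.104698)≈-12.675079; next y=-1/10·(-2.621987)+1/4·(-12.675079)≈-2.906571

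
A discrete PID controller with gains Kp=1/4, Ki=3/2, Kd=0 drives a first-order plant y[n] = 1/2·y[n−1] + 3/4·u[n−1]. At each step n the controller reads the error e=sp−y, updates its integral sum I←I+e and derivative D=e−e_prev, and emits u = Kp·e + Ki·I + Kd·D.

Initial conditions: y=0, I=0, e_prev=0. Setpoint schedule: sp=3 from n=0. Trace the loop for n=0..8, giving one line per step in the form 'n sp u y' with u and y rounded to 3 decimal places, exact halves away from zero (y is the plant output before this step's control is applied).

0 3 5.250 0.000
1 3 2.859 3.938
2 3 1.146 4.113
3 3 1.571 2.916
4 3 2.187 2.636
5 3 2.169 2.958
6 3 1.973 3.106
7 3 1.942 3.033
8 3 1.997 2.973

(exact arithmetic carried between steps; '≈' marks a value shown rounded to 6 d.p. or computed from one; I and e_prev carry over from the previous line; the table rounds u and y to 3 d.p., halves away from zero)
n=0: y=0, sp=3, e=sp−y=3; I=3, D=e−e_prev=3; u=1/4·3+3/2·3+0·3=5.25; next y=1/2·0+3/4·5.25=3.9375
n=1: y=3.9375, sp=3, e=sp−y=-0.9375; I=2.0625, D=e−e_prev=-3.9375; u=1/4·(-0.9375)+3/2·2.0625+0·(-3.9375)=2.859375; next y=1/2·3.9375+3/4·2.859375≈4.113281
n=2: y≈4.113281, sp=3, e=sp−y≈-1.113281; I≈0.949219, D=e−e_prev≈-0.175781; u=1/4·(-1.113281)+3/2·0.949219+0·(-0.175781)≈1.145508; next y=1/2·4.113281+3/4·1.145508≈2.915771
n=3: y≈2.915771, sp=3, e=sp−y≈0.084229; I≈1.033447, D=e−e_prev≈1.197510; u=1/4·0.084229+3/2·1.033447+0·1.197510≈1.571228; next y=1/2·2.915771+3/4·1.571228≈2.636307
n=4: y≈2.636307, sp=3, e=sp−y≈0.363693; I≈1.397141, D=e−e_prev≈0.279465; u=1/4·0.363693+3/2·1.397141+0·0.279465≈2.186634; next y=1/2·2.636307+3/4·2.186634≈2.958129
n=5: y≈2.958129, sp=3, e=sp−y≈0.041871; I≈1.439012, D=e−e_prev≈-0.321822; u=1/4·0.041871+3/2·1.439012+0·(-0.321822)≈2.168985; next y=1/2·2.958129+3/4·2.168985≈3.105803
n=6: y≈3.105803, sp=3, e=sp−y≈-0.105803; I≈1.333208, D=e−e_prev≈-0.147674; u=1/4·(-0.105803)+3/2·1.333208+0·(-0.147674)≈1.973362; next y=1/2·3.105803+3/4·1.973362≈3.032923
n=7: y≈3.032923, sp=3, e=sp−y≈-0.032923; I≈1.300285, D=e−e_prev≈0.072880; u=1/4·(-0.032923)+3/2·1.300285+0·0.072880≈1.942197; next y=1/2·3.032923+3/4·1.942197≈2.973109
n=8: y≈2.973109, sp=3, e=sp−y≈0.026891; I≈1.327176, D=e−e_prev≈0.059813; u=1/4·0.026891+3/2·1.327176+0·0.059813≈1.997487; next y=1/2·2.973109+3/4·1.997487≈2.984670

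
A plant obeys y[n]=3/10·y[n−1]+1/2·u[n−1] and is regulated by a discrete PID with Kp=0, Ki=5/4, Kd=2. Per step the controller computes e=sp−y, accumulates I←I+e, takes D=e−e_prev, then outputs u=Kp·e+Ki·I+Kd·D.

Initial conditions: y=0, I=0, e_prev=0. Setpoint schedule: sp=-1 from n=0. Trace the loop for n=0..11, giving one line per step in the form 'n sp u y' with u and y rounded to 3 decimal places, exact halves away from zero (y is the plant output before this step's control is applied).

(exact arithmetic carried between steps; '≈' marks a value shown rounded to 6 d.p. or computed from one; I and e_prev carry over from the previous line; the table rounds u and y to 3 d.p., halves away from zero)
n=0: y=0, sp=-1, e=sp−y=-1; I=-1, D=e−e_prev=-1; u=0·(-1)+5/4·(-1)+2·(-1)=-3.25; next y=3/10·0+1/2·(-3.25)=-1.625
n=1: y=-1.625, sp=-1, e=sp−y=0.625; I=-0.375, D=e−e_prev=1.625; u=0·0.625+5/4·(-0.375)+2·1.625=2.78125; next y=3/10·(-1.625)+1/2·2.78125=0.903125
n=2: y=0.903125, sp=-1, e=sp−y=-1.903125; I=-2.278125, D=e−e_prev=-2.528125; u=0·(-1.903125)+5/4·(-2.278125)+2·(-2.528125)≈-7.903906; next y=3/10·0.903125+1/2·(-7.903906)≈-3.681016
n=3: y≈-3.681016, sp=-1, e=sp−y≈2.681016; I≈0.402891, D=e−e_prev≈4.584141; u=0·2.681016+5/4·0.402891+2·4.584141≈9.671895; next y=3/10·(-3.681016)+1/2·9.671895≈3.731643
n=4: y≈3.731643, sp=-1, e=sp−y≈-4.731643; I≈-4.328752, D=e−e_prev≈-7.412658; u=0·(-4.731643)+5/4·(-4.328752)+2·(-7.412658)≈-20.236256; next y=3/10·3.731643+1/2·(-20.236256)≈-8.998635
n=5: y≈-8.998635, sp=-1, e=sp−y≈7.998635; I≈3.669883, D=e−e_prev≈12.730278; u=0·7.998635+5/4·3.669883+2·12.730278≈30.047910; next y=3/10·(-8.998635)+1/2·30.047910≈12.324365
n=6: y≈12.324365, sp=-1, e=sp−y≈-13.324365; I≈-9.654481, D=e−e_prev≈-21.323000; u=0·(-13.324365)+5/4·(-9.654481)+2·(-21.323000)≈-54.714101; next y=3/10·12.324365+1/2·(-54.714101)≈-23.659741
n=7: y≈-23.659741, sp=-1, e=sp−y≈22.659741; I≈13.005260, D=e−e_prev≈35.984106; u=0·22.659741+5/4·13.005260+2·35.984106≈88.224787; next y=3/10·(-23.659741)+1/2·88.224787≈37.014471
n=8: y≈37.014471, sp=-1, e=sp−y≈-38.014471; I≈-25.009211, D=e−e_prev≈-60.674212; u=0·(-38.014471)+5/4·(-25.009211)+2·(-60.674212)≈-152.609938; next y=3/10·37.014471+1/2·(-152.609938)≈-65.200628
n=9: y≈-65.200628, sp=-1, e=sp−y≈64.200628; I≈39.191417, D=e−e_prev≈102.215099; u=0·64.200628+5/4·39.191417+2·102.215099≈253.419468; next y=3/10·(-65.200628)+1/2·253.419468≈107.149546
n=10: y≈107.149546, sp=-1, e=sp−y≈-108.149546; I≈-68.958129, D=e−e_prev≈-172.350174; u=0·(-108.149546)+5/4·(-68.958129)+2·(-172.350174)≈-430.898008; next y=3/10·107.149546+1/2·(-430.898008)≈-183.304140
n=11: y≈-183.304140, sp=-1, e=sp−y≈182.304140; I≈113.346011, D=e−e_prev≈290.453686; u=0·182.304140+5/4·113.346011+2·290.453686≈722.589887; next y=3/10·(-183.304140)+1/2·722.589887≈306.303701

0 -1 -3.250 0.000
1 -1 2.781 -1.625
2 -1 -7.904 0.903
3 -1 9.672 -3.681
4 -1 -20.236 3.732
5 -1 30.048 -8.999
6 -1 -54.714 12.324
7 -1 88.225 -23.660
8 -1 -152.610 37.014
9 -1 253.419 -65.201
10 -1 -430.898 107.150
11 -1 722.590 -183.304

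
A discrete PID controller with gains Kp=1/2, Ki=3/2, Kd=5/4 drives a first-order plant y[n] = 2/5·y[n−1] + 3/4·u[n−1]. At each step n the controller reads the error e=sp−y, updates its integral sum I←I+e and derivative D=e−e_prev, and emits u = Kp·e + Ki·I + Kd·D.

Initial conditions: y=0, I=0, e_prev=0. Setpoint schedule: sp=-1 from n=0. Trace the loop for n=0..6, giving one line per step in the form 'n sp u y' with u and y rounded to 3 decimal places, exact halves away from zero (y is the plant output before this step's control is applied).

(exact arithmetic carried between steps; '≈' marks a value shown rounded to 6 d.p. or computed from one; I and e_prev carry over from the previous line; the table rounds u and y to 3 d.p., halves away from zero)
n=0: y=0, sp=-1, e=sp−y=-1; I=-1, D=e−e_prev=-1; u=1/2·(-1)+3/2·(-1)+5/4·(-1)=-3.25; next y=2/5·0+3/4·(-3.25)=-2.4375
n=1: y=-2.4375, sp=-1, e=sp−y=1.4375; I=0.4375, D=e−e_prev=2.4375; u=1/2·1.4375+3/2·0.4375+5/4·2.4375=4.421875; next y=2/5·(-2.4375)+3/4·4.421875≈2.341406
n=2: y≈2.341406, sp=-1, e=sp−y≈-3.341406; I≈-2.903906, D=e−e_prev≈-4.778906; u=1/2·(-3.341406)+3/2·(-2.903906)+5/4·(-4.778906)≈-12.000195; next y=2/5·2.341406+3/4·(-12.000195)≈-8.063584
n=3: y≈-8.063584, sp=-1, e=sp−y≈7.063584; I≈4.159678, D=e−e_prev≈10.404990; u=1/2·7.063584+3/2·4.159678+5/4·10.404990≈22.777546; next y=2/5·(-8.063584)+3/4·22.777546≈13.857726
n=4: y≈13.857726, sp=-1, e=sp−y≈-14.857726; I≈-10.698048, D=e−e_prev≈-21.921310; u=1/2·(-14.857726)+3/2·(-10.698048)+5/4·(-21.921310)≈-50.877574; next y=2/5·13.857726+3/4·(-50.877574)≈-32.615090
n=5: y≈-32.615090, sp=-1, e=sp−y≈31.615090; I≈20.917041, D=e−e_prev≈46.472816; u=1/2·31.615090+3/2·20.917041+5/4·46.472816≈105.274126; next y=2/5·(-32.615090)+3/4·105.274126≈65.909559
n=6: y≈65.909559, sp=-1, e=sp−y≈-66.909559; I≈-45.992518, D=e−e_prev≈-98.524649; u=1/2·(-66.909559)+3/2·(-45.992518)+5/4·(-98.524649)≈-225.599367; next y=2/5·65.909559+3/4·(-225.599367)≈-142.835702

0 -1 -3.250 0.000
1 -1 4.422 -2.438
2 -1 -12.000 2.341
3 -1 22.778 -8.064
4 -1 -50.878 13.858
5 -1 105.274 -32.615
6 -1 -225.599 65.910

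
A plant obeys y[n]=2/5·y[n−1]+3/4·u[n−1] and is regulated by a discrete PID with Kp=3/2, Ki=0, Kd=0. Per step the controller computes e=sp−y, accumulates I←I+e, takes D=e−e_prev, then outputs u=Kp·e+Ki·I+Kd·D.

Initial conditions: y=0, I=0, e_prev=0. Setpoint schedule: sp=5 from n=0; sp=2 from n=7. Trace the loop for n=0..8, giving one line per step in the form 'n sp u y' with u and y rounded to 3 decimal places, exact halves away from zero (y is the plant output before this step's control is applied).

0 5 7.500 0.000
1 5 -0.938 5.625
2 5 5.180 1.547
3 5 0.745 4.504
4 5 3.960 2.360
5 5 1.629 3.914
6 5 3.319 2.787
7 2 -2.406 3.604
8 2 3.545 -0.363

(exact arithmetic carried between steps; '≈' marks a value shown rounded to 6 d.p. or computed from one; I and e_prev carry over from the previous line; the table rounds u and y to 3 d.p., halves away from zero)
n=0: y=0, sp=5, e=sp−y=5; I=5, D=e−e_prev=5; u=3/2·5+0·5+0·5=7.5; next y=2/5·0+3/4·7.5=5.625
n=1: y=5.625, sp=5, e=sp−y=-0.625; I=4.375, D=e−e_prev=-5.625; u=3/2·(-0.625)+0·4.375+0·(-5.625)=-0.9375; next y=2/5·5.625+3/4·(-0.9375)=1.546875
n=2: y=1.546875, sp=5, e=sp−y=3.453125; I=7.828125, D=e−e_prev=4.078125; u=3/2·3.453125+0·7.828125+0·4.078125≈5.179688; next y=2/5·1.546875+3/4·5.179688≈4.503516
n=3: y≈4.503516, sp=5, e=sp−y≈0.496484; I≈8.324609, D=e−e_prev≈-2.956641; u=3/2·0.496484+0·8.324609+0·(-2.956641)≈0.744727; next y=2/5·4.503516+3/4·0.744727≈2.359951
n=4: y≈2.359951, sp=5, e=sp−y≈2.640049; I≈10.964658, D=e−e_prev≈2.143564; u=3/2·2.640049+0·10.964658+0·2.143564≈3.960073; next y=2/5·2.359951+3/4·3.960073≈3.914035
n=5: y≈3.914035, sp=5, e=sp−y≈1.085965; I≈12.050623, D=e−e_prev≈-1.554084; u=3/2·1.085965+0·12.050623+0·(-1.554084)≈1.628947; next y=2/5·3.914035+3/4·1.628947≈2.787324
n=6: y≈2.787324, sp=5, e=sp−y≈2.212676; I≈14.263298, D=e−e_prev≈1.126711; u=3/2·2.212676+0·14.263298+0·1.126711≈3.319013; next y=2/5·2.787324+3/4·3.319013≈3.604190
n=7: y≈3.604190, sp=2, e=sp−y≈-1.604190; I≈12.659109, D=e−e_prev≈-3.816866; u=3/2·(-1.604190)+0·12.659109+0·(-3.816866)≈-2.406285; next y=2/5·3.604190+3/4·(-2.406285)≈-0.363038
n=8: y≈-0.363038, sp=2, e=sp−y≈2.363038; I≈15.022146, D=e−e_prev≈3.967228; u=3/2·2.363038+0·15.022146+0·3.967228≈3.544556; next y=2/5·(-0.363038)+3/4·3.544556≈2.513202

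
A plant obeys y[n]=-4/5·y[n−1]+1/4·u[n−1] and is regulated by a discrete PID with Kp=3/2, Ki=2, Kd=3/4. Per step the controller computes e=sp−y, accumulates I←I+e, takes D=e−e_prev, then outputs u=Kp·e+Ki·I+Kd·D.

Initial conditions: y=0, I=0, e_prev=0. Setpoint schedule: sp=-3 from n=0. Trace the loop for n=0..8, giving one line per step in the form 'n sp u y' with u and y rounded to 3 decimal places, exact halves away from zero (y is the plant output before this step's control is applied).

0 -3 -12.750 0.000
1 -3 -2.953 -3.188
2 -3 -26.215 1.812
3 -3 9.624 -8.003
4 -3 -59.181 8.809
5 -3 60.076 -21.842
6 -3 -156.151 32.493
7 -3 228.095 -65.032
8 -3 -460.830 109.049

(exact arithmetic carried between steps; '≈' marks a value shown rounded to 6 d.p. or computed from one; I and e_prev carry over from the previous line; the table rounds u and y to 3 d.p., halves away from zero)
n=0: y=0, sp=-3, e=sp−y=-3; I=-3, D=e−e_prev=-3; u=3/2·(-3)+2·(-3)+3/4·(-3)=-12.75; next y=-4/5·0+1/4·(-12.75)=-3.1875
n=1: y=-3.1875, sp=-3, e=sp−y=0.1875; I=-2.8125, D=e−e_prev=3.1875; u=3/2·0.1875+2·(-2.8125)+3/4·3.1875=-2.953125; next y=-4/5·(-3.1875)+1/4·(-2.953125)≈1.811719
n=2: y≈1.811719, sp=-3, e=sp−y≈-4.811719; I≈-7.624219, D=e−e_prev≈-4.999219; u=3/2·(-4.811719)+2·(-7.624219)+3/4·(-4.999219)≈-26.215430; next y=-4/5·1.811719+1/4·(-26.215430)≈-8.003232
n=3: y≈-8.003232, sp=-3, e=sp−y≈5.003232; I≈-2.620986, D=e−e_prev≈9.814951; u=3/2·5.003232+2·(-2.620986)+3/4·9.814951≈9.624089; next y=-4/5·(-8.003232)+1/4·9.624089≈8.808608
n=4: y≈8.808608, sp=-3, e=sp−y≈-11.808608; I≈-14.429595, D=e−e_prev≈-16.811841; u=3/2·(-11.808608)+2·(-14.429595)+3/4·(-16.811841)≈-59.180982; next y=-4/5·8.808608+1/4·(-59.180982)≈-21.842132
n=5: y≈-21.842132, sp=-3, e=sp−y≈18.842132; I≈4.412538, D=e−e_prev≈30.650740; u=3/2·18.842132+2·4.412538+3/4·30.650740≈60.076329; next y=-4/5·(-21.842132)+1/4·60.076329≈32.492788
n=6: y≈32.492788, sp=-3, e=sp−y≈-35.492788; I≈-31.080250, D=e−e_prev≈-54.334920; u=3/2·(-35.492788)+2·(-31.080250)+3/4·(-54.334920)≈-156.150873; next y=-4/5·32.492788+1/4·(-156.150873)≈-65.031948
n=7: y≈-65.031948, sp=-3, e=sp−y≈62.031948; I≈30.951698, D=e−e_prev≈97.524736; u=3/2·62.031948+2·30.951698+3/4·97.524736≈228.094871; next y=-4/5·(-65.031948)+1/4·228.094871≈109.049277
n=8: y≈109.049277, sp=-3, e=sp−y≈-112.049277; I≈-81.097578, D=e−e_prev≈-174.081225; u=3/2·(-112.049277)+2·(-81.097578)+3/4·(-174.081225)≈-460.829990; next y=-4/5·109.049277+1/4·(-460.829990)≈-202.446919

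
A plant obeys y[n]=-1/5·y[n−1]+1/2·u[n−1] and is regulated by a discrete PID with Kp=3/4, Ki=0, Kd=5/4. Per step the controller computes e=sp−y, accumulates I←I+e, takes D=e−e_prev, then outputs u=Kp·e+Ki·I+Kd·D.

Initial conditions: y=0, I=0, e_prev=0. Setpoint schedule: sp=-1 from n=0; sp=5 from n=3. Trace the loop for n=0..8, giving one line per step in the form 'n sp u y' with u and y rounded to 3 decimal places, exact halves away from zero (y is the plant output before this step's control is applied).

(exact arithmetic carried between steps; '≈' marks a value shown rounded to 6 d.p. or computed from one; I and e_prev carry over from the previous line; the table rounds u and y to 3 d.p., halves away from zero)
n=0: y=0, sp=-1, e=sp−y=-1; I=-1, D=e−e_prev=-1; u=3/4·(-1)+0·(-1)+5/4·(-1)=-2; next y=-1/5·0+1/2·(-2)=-1
n=1: y=-1, sp=-1, e=sp−y=0; I=-1, D=e−e_prev=1; u=3/4·0+0·(-1)+5/4·1=1.25; next y=-1/5·(-1)+1/2·1.25=0.825
n=2: y=0.825, sp=-1, e=sp−y=-1.825; I=-2.825, D=e−e_prev=-1.825; u=3/4·(-1.825)+0·(-2.825)+5/4·(-1.825)=-3.65; next y=-1/5·0.825+1/2·(-3.65)=-1.99
n=3: y=-1.99, sp=5, e=sp−y=6.99; I=4.165, D=e−e_prev=8.815; u=3/4·6.99+0·4.165+5/4·8.815=16.26125; next y=-1/5·(-1.99)+1/2·16.26125=8.528625
n=4: y=8.528625, sp=5, e=sp−y=-3.528625; I=0.636375, D=e−e_prev=-10.518625; u=3/4·(-3.528625)+0·0.636375+5/4·(-10.518625)=-15.79475; next y=-1/5·8.528625+1/2·(-15.79475)=-9.6031
n=5: y=-9.6031, sp=5, e=sp−y=14.6031; I=15.239475, D=e−e_prev=18.131725; u=3/4·14.6031+0·15.239475+5/4·18.131725≈33.616981; next y=-1/5·(-9.6031)+1/2·33.616981≈18.729111
n=6: y≈18.729111, sp=5, e=sp−y≈-13.729111; I≈1.510364, D=e−e_prev≈-28.332211; u=3/4·(-13.729111)+0·1.510364+5/4·(-28.332211)≈-45.712096; next y=-1/5·18.729111+1/2·(-45.712096)≈-26.601870
n=7: y≈-26.601870, sp=5, e=sp−y≈31.601870; I≈33.112235, D=e−e_prev≈45.330981; u=3/4·31.601870+0·33.112235+5/4·45.330981≈80.365129; next y=-1/5·(-26.601870)+1/2·80.365129≈45.502938
n=8: y≈45.502938, sp=5, e=sp−y≈-40.502938; I≈-7.390704, D=e−e_prev≈-72.104809; u=3/4·(-40.502938)+0·(-7.390704)+5/4·(-72.104809)≈-120.508215; next y=-1/5·45.502938+1/2·(-120.508215)≈-69.354695

0 -1 -2.000 0.000
1 -1 1.250 -1.000
2 -1 -3.650 0.825
3 5 16.261 -1.990
4 5 -15.795 8.529
5 5 33.617 -9.603
6 5 -45.712 18.729
7 5 80.365 -26.602
8 5 -120.508 45.503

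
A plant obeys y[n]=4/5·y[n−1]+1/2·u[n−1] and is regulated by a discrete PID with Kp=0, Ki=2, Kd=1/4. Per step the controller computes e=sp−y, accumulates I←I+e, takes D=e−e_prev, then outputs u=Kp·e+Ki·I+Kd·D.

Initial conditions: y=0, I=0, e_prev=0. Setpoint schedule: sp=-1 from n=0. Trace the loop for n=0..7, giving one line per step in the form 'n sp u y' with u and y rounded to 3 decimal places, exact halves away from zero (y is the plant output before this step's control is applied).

(exact arithmetic carried between steps; '≈' marks a value shown rounded to 6 d.p. or computed from one; I and e_prev carry over from the previous line; the table rounds u and y to 3 d.p., halves away from zero)
n=0: y=0, sp=-1, e=sp−y=-1; I=-1, D=e−e_prev=-1; u=0·(-1)+2·(-1)+1/4·(-1)=-2.25; next y=4/5·0+1/2·(-2.25)=-1.125
n=1: y=-1.125, sp=-1, e=sp−y=0.125; I=-0.875, D=e−e_prev=1.125; u=0·0.125+2·(-0.875)+1/4·1.125=-1.46875; next y=4/5·(-1.125)+1/2·(-1.46875)=-1.634375
n=2: y=-1.634375, sp=-1, e=sp−y=0.634375; I=-0.240625, D=e−e_prev=0.509375; u=0·0.634375+2·(-0.240625)+1/4·0.509375≈-0.353906; next y=4/5·(-1.634375)+1/2·(-0.353906)≈-1.484453
n=3: y≈-1.484453, sp=-1, e=sp−y≈0.484453; I≈0.243828, D=e−e_prev≈-0.149922; u=0·0.484453+2·0.243828+1/4·(-0.149922)≈0.450176; next y=4/5·(-1.484453)+1/2·0.450176≈-0.962475
n=4: y≈-0.962475, sp=-1, e=sp−y≈-0.037525; I≈0.206303, D=e−e_prev≈-0.521979; u=0·(-0.037525)+2·0.206303+1/4·(-0.521979)≈0.282111; next y=4/5·(-0.962475)+1/2·0.282111≈-0.628924
n=5: y≈-0.628924, sp=-1, e=sp−y≈-0.371076; I≈-0.164773, D=e−e_prev≈-0.333550; u=0·(-0.371076)+2·(-0.164773)+1/4·(-0.333550)≈-0.412934; next y=4/5·(-0.628924)+1/2·(-0.412934)≈-0.709606
n=6: y≈-0.709606, sp=-1, e=sp−y≈-0.290394; I≈-0.455167, D=e−e_prev≈0.080682; u=0·(-0.290394)+2·(-0.455167)+1/4·0.080682≈-0.890163; next y=4/5·(-0.709606)+1/2·(-0.890163)≈-1.012767
n=7: y≈-1.012767, sp=-1, e=sp−y≈0.012767; I≈-0.442400, D=e−e_prev≈0.303160; u=0·0.012767+2·(-0.442400)+1/4·0.303160≈-0.809010; next y=4/5·(-1.012767)+1/2·(-0.809010)≈-1.214718

0 -1 -2.250 0.000
1 -1 -1.469 -1.125
2 -1 -0.354 -1.634
3 -1 0.450 -1.484
4 -1 0.282 -0.962
5 -1 -0.413 -0.629
6 -1 -0.890 -0.710
7 -1 -0.809 -1.013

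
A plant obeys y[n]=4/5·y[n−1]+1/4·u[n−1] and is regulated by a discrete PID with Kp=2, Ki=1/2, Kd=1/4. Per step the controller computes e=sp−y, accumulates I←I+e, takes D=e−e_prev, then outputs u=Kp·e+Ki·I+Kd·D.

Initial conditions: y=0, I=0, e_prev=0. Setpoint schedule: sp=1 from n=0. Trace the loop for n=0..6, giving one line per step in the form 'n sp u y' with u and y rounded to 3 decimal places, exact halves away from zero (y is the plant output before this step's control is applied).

(exact arithmetic carried between steps; '≈' marks a value shown rounded to 6 d.p. or computed from one; I and e_prev carry over from the previous line; the table rounds u and y to 3 d.p., halves away from zero)
n=0: y=0, sp=1, e=sp−y=1; I=1, D=e−e_prev=1; u=2·1+1/2·1+1/4·1=2.75; next y=4/5·0+1/4·2.75=0.6875
n=1: y=0.6875, sp=1, e=sp−y=0.3125; I=1.3125, D=e−e_prev=-0.6875; u=2·0.3125+1/2·1.3125+1/4·(-0.6875)=1.109375; next y=4/5·0.6875+1/4·1.109375≈0.827344
n=2: y≈0.827344, sp=1, e=sp−y≈0.172656; I≈1.485156, D=e−e_prev≈-0.139844; u=2·0.172656+1/2·1.485156+1/4·(-0.139844)≈1.052930; next y=4/5·0.827344+1/4·1.052930≈0.925107
n=3: y≈0.925107, sp=1, e=sp−y≈0.074893; I≈1.560049, D=e−e_prev≈-0.097764; u=2·0.074893+1/2·1.560049+1/4·(-0.097764)≈0.905369; next y=4/5·0.925107+1/4·0.905369≈0.966428
n=4: y≈0.966428, sp=1, e=sp−y≈0.033572; I≈1.593621, D=e−e_prev≈-0.041321; u=2·0.033572+1/2·1.593621+1/4·(-0.041321)≈0.853624; next y=4/5·0.966428+1/4·0.853624≈0.986548
n=5: y≈0.986548, sp=1, e=sp−y≈0.013452; I≈1.607072, D=e−e_prev≈-0.020120; u=2·0.013452+1/2·1.607072+1/4·(-0.020120)≈0.825409; next y=4/5·0.986548+1/4·0.825409≈0.995591
n=6: y≈0.995591, sp=1, e=sp−y≈0.004409; I≈1.611481, D=e−e_prev≈-0.009043; u=2·0.004409+1/2·1.611481+1/4·(-0.009043)≈0.812298; next y=4/5·0.995591+1/4·0.812298≈0.999547

0 1 2.750 0.000
1 1 1.109 0.688
2 1 1.053 0.827
3 1 0.905 0.925
4 1 0.854 0.966
5 1 0.825 0.987
6 1 0.812 0.996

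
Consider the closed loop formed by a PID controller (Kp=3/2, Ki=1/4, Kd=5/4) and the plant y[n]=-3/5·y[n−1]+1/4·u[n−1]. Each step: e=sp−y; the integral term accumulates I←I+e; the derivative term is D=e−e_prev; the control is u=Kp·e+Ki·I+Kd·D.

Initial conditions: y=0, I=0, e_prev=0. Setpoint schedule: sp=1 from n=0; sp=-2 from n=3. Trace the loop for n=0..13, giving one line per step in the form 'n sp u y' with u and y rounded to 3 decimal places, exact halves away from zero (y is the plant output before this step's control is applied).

(exact arithmetic carried between steps; '≈' marks a value shown rounded to 6 d.p. or computed from one; I and e_prev carry over from the previous line; the table rounds u and y to 3 d.p., halves away from zero)
n=0: y=0, sp=1, e=sp−y=1; I=1, D=e−e_prev=1; u=3/2·1+1/4·1+5/4·1=3; next y=-3/5·0+1/4·3=0.75
n=1: y=0.75, sp=1, e=sp−y=0.25; I=1.25, D=e−e_prev=-0.75; u=3/2·0.25+1/4·1.25+5/4·(-0.75)=-0.25; next y=-3/5·0.75+1/4·(-0.25)=-0.5125
n=2: y=-0.5125, sp=1, e=sp−y=1.5125; I=2.7625, D=e−e_prev=1.2625; u=3/2·1.5125+1/4·2.7625+5/4·1.2625=4.5375; next y=-3/5·(-0.5125)+1/4·4.5375=1.441875
n=3: y=1.441875, sp=-2, e=sp−y=-3.441875; I=-0.679375, D=e−e_prev=-4.954375; u=3/2·(-3.441875)+1/4·(-0.679375)+5/4·(-4.954375)=-11.525625; next y=-3/5·1.441875+1/4·(-11.525625)≈-3.746531
n=4: y≈-3.746531, sp=-2, e=sp−y≈1.746531; I≈1.067156, D=e−e_prev≈5.188406; u=3/2·1.746531+1/4·1.067156+5/4·5.188406≈9.372094; next y=-3/5·(-3.746531)+1/4·9.372094≈4.590942
n=5: y≈4.590942, sp=-2, e=sp−y≈-6.590942; I≈-5.523786, D=e−e_prev≈-8.337473; u=3/2·(-6.590942)+1/4·(-5.523786)+5/4·(-8.337473)≈-21.689202; next y=-3/5·4.590942+1/4·(-21.689202)≈-8.176866
n=6: y≈-8.176866, sp=-2, e=sp−y≈6.176866; I≈0.653080, D=e−e_prev≈12.767808; u=3/2·6.176866+1/4·0.653080+5/4·12.767808≈25.388328; next y=-3/5·(-8.176866)+1/4·25.388328≈11.253202
n=7: y≈11.253202, sp=-2, e=sp−y≈-13.253202; I≈-12.600122, D=e−e_prev≈-19.430067; u=3/2·(-13.253202)+1/4·(-12.600122)+5/4·(-19.430067)≈-47.317417; next y=-3/5·11.253202+1/4·(-47.317417)≈-18.581275
n=8: y≈-18.581275, sp=-2, e=sp−y≈16.581275; I≈3.981153, D=e−e_prev≈29.834477; u=3/2·16.581275+1/4·3.981153+5/4·29.834477≈63.160297; next y=-3/5·(-18.581275)+1/4·63.160297≈26.938839
n=9: y≈26.938839, sp=-2, e=sp−y≈-28.938839; I≈-24.957686, D=e−e_prev≈-45.520114; u=3/2·(-28.938839)+1/4·(-24.957686)+5/4·(-45.520114)≈-106.547823; next y=-3/5·26.938839+1/4·(-106.547823)≈-42.800259
n=10: y≈-42.800259, sp=-2, e=sp−y≈40.800259; I≈15.842573, D=e−e_prev≈69.739099; u=3/2·40.800259+1/4·15.842573+5/4·69.739099≈152.334906; next y=-3/5·(-42.800259)+1/4·152.334906≈63.763882
n=11: y≈63.763882, sp=-2, e=sp−y≈-65.763882; I≈-49.921309, D=e−e_prev≈-106.564141; u=3/2·(-65.763882)+1/4·(-49.921309)+5/4·(-106.564141)≈-244.331327; next y=-3/5·63.763882+1/4·(-244.331327)≈-99.341161
n=12: y≈-99.341161, sp=-2, e=sp−y≈97.341161; I≈47.419852, D=e−e_prev≈163.105043; u=3/2·97.341161+1/4·47.419852+5/4·163.105043≈361.748008; next y=-3/5·(-99.341161)+1/4·361.748008≈150.041699
n=13: y≈150.041699, sp=-2, e=sp−y≈-152.041699; I≈-104.621846, D=e−e_prev≈-249.382859; u=3/2·(-152.041699)+1/4·(-104.621846)+5/4·(-249.382859)≈-565.946584; next y=-3/5·150.041699+1/4·(-565.946584)≈-231.511665

0 1 3.000 0.000
1 1 -0.250 0.750
2 1 4.538 -0.513
3 -2 -11.526 1.442
4 -2 9.372 -3.747
5 -2 -21.689 4.591
6 -2 25.388 -8.177
7 -2 -47.317 11.253
8 -2 63.160 -18.581
9 -2 -106.548 26.939
10 -2 152.335 -42.800
11 -2 -244.331 63.764
12 -2 361.748 -99.341
13 -2 -565.947 150.042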